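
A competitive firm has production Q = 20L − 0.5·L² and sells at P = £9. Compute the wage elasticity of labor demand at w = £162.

From P·MP_L = w with MP_L = 20 − L, labor demand is L(w) = 20 − w/9.
dL/dw = −1/(9) = -1/9.
At w = 162, L = 2, so ε = (dL/dw)·(w/L) = (-1/9)·(162/2) = -9.

ε = -9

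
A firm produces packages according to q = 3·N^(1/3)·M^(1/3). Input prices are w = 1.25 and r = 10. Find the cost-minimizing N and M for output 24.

Cost minimization requires the marginal rate of technical substitution to equal the input-price ratio: MP_N/MP_M = w/r.
Here MP_N/MP_M = (1/3)·(M/N)/(1/3) = (M/N). Setting this equal to 1.25/10 = 0.125 gives M = 0.125N.
Substituting into q = 24: 3·N^(1/3)·(0.125N)^(1/3) = 24.
Solving, N = 64 and M = 8.

N* = 64, M* = 8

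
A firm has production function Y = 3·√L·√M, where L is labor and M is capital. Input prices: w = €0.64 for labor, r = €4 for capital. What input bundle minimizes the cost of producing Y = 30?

Cost minimization requires the marginal rate of technical substitution to equal the input-price ratio: MP_L/MP_M = w/r.
Here MP_L/MP_M = (1/2)·(M/L)/(1/2) = (M/L). Setting this equal to 0.64/4 = 0.16 gives M = 0.16L.
Substituting into Y = 30: 3·L^(1/2)·(0.16L)^(1/2) = 30.
Solving, L = 25 and M = 4.

L* = 25, M* = 4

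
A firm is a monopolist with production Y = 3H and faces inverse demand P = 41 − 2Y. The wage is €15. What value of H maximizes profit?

H* = 3

Marginal revenue from the inverse demand is MR = 41 − 4Y.
The marginal product is MP_H = 3.
A monopolist hires until marginal revenue product equals the wage: MR·MP_H = w.
(41 − 12H)·3 = 15, so H = 3.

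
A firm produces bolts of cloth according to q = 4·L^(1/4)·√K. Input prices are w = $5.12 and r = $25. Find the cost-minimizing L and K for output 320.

Cost minimization requires the marginal rate of technical substitution to equal the input-price ratio: MP_L/MP_K = w/r.
Here MP_L/MP_K = (1/4)·(K/L)/(1/2) = 0.5·(K/L). Setting this equal to 5.12/25 = 0.2048 gives K = 0.4096L.
Substituting into q = 320: 4·L^(1/4)·(0.4096L)^(1/2) = 320.
Solving, L = 625 and K = 256.

L* = 625, K* = 256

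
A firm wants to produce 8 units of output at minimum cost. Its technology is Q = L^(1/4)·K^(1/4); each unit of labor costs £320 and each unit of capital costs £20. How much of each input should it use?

Cost minimization requires the marginal rate of technical substitution to equal the input-price ratio: MP_L/MP_K = w/r.
Here MP_L/MP_K = (1/4)·(K/L)/(1/4) = (K/L). Setting this equal to 320/20 = 16 gives K = 16L.
Substituting into Q = 8: L^(1/4)·(16L)^(1/4) = 8.
Solving, L = 16 and K = 256.

L* = 16, K* = 256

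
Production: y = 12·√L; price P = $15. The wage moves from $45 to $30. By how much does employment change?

From P·MP_L = w with MP_L = 6·L^(-1/2), the labor demand is L(w) = (90/w)^(2).
At w = 45: L = 4. At w = 30: L = 9.
ΔL = 9 − 4 = 5.

ΔL = 5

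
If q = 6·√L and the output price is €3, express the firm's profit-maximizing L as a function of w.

L(w) = 81/w²

MP_L = (1/2)·6·L^(-1/2) = 3·L^(-1/2).
Setting P·MP_L = w: 9·L^(-1/2) = w.
Solving for L: L^(-1/2) = w/9, so L = (9/w)^(2).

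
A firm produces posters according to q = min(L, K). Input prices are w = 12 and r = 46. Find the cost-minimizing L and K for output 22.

With a fixed-proportions technology, the cost-minimizing bundle uses no slack in either input: L = K = q.
So L = 22 and K = 22.

L* = 22, K* = 22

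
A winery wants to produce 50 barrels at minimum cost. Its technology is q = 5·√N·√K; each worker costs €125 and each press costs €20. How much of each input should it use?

N* = 4, K* = 25

Cost minimization requires the marginal rate of technical substitution to equal the input-price ratio: MP_N/MP_K = w/r.
Here MP_N/MP_K = (1/2)·(K/N)/(1/2) = (K/N). Setting this equal to 125/20 = 6.25 gives K = 6.25N.
Substituting into q = 50: 5·N^(1/2)·(6.25N)^(1/2) = 50.
Solving, N = 4 and K = 25.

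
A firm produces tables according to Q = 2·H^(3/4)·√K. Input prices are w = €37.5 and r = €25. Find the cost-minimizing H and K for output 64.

Cost minimization requires the marginal rate of technical substitution to equal the input-price ratio: MP_H/MP_K = w/r.
Here MP_H/MP_K = (3/4)·(K/H)/(1/2) = 1.5·(K/H). Setting this equal to 37.5/25 = 1.5 gives K = H.
Substituting into Q = 64: 2·H^(3/4)·(H)^(1/2) = 64.
Solving, H = 16 and K = 16.

H* = 16, K* = 16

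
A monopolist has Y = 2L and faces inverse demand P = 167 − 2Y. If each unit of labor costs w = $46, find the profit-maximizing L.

Marginal revenue from the inverse demand is MR = 167 − 4Y.
The marginal product is MP_L = 2.
A monopolist hires until marginal revenue product equals the wage: MR·MP_L = w.
(167 − 8L)·2 = 46, so L = 18.

L* = 18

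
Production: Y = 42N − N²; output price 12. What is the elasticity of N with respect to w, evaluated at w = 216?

From P·MP_N = w with MP_N = 42 − 2N, labor demand is N(w) = (42 − w/12)/2.
dN/dw = −1/(24) = -1/24.
At w = 216, N = 12, so ε = (dN/dw)·(w/N) = (-1/24)·(216/12) = -0.75.

ε = -0.75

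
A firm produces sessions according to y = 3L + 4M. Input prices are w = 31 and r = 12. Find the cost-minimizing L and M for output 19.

L* = 0, M* = 4.75

The inputs are perfect substitutes, so the firm uses whichever has the lower cost per unit of output.
Cost per unit of output via L is w/3 = 31/3; via M it is r/4 = 3. M is cheaper.
Producing y = 19 with M alone: L = 0, M = 4.75.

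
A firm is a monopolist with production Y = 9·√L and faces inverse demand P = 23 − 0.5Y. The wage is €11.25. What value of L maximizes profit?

L* = 4

Marginal revenue from the inverse demand is MR = 23 − Y.
The marginal product is MP_L = 4.5·L^(-1/2).
A monopolist hires until marginal revenue product equals the wage: MR·MP_L = w.
At L, Y = 9·√L. Substituting and solving: (23 − 9·√L)·4.5·L^(-1/2) = 11.25 gives L = 4.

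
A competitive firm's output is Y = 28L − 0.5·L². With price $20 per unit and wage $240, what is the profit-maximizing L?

L* = 16

The marginal product of L is MP_L = 28 − L.
A price-taking firm hires until the value of the marginal product equals the wage: P·MP_L = w, so 20·(28 − L) = 240.
Then 28 − L = 12, giving L = 16.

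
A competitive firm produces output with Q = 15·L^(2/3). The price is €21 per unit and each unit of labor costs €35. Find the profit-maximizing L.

L* = 216

MP_L = (2/3)·15·L^(-1/3) = 10·L^(-1/3).
Profit maximization for a price taker requires P·MP_L = w: 21·10·L^(-1/3) = 35.
So L^(-1/3) = 1/6, which gives L = 216.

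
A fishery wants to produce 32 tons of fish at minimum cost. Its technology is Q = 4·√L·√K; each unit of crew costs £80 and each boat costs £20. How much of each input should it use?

L* = 4, K* = 16

Cost minimization requires the marginal rate of technical substitution to equal the input-price ratio: MP_L/MP_K = w/r.
Here MP_L/MP_K = (1/2)·(K/L)/(1/2) = (K/L). Setting this equal to 80/20 = 4 gives K = 4L.
Substituting into Q = 32: 4·L^(1/2)·(4L)^(1/2) = 32.
Solving, L = 4 and K = 16.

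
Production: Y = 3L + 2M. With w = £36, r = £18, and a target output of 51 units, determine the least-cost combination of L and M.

L* = 0, M* = 25.5

The inputs are perfect substitutes, so the firm uses whichever has the lower cost per unit of output.
Cost per unit of output via L is w/3 = 12; via M it is r/2 = 9. M is cheaper.
Producing Y = 51 with M alone: L = 0, M = 25.5.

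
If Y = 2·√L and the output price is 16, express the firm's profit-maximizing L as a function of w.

MP_L = (1/2)·2·L^(-1/2) = L^(-1/2).
Setting P·MP_L = w: 16·L^(-1/2) = w.
Solving for L: L^(-1/2) = w/16, so L = (16/w)^(2).

L(w) = 256/w²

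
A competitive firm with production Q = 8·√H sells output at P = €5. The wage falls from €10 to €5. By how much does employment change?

ΔH = 12

From P·MP_H = w with MP_H = 4·H^(-1/2), the labor demand is H(w) = (20/w)^(2).
At w = 10: H = 4. At w = 5: H = 16.
ΔH = 16 − 4 = 12.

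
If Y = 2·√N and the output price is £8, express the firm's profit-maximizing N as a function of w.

MP_N = (1/2)·2·N^(-1/2) = N^(-1/2).
Setting P·MP_N = w: 8·N^(-1/2) = w.
Solving for N: N^(-1/2) = w/8, so N = (8/w)^(2).

N(w) = 64/w²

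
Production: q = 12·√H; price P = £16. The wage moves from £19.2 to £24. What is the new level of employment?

H* = 16

From P·MP_H = w with MP_H = 6·H^(-1/2), the labor demand is H(w) = (96/w)^(2).
At w = 19.2: H = 25. At w = 24: H = 16.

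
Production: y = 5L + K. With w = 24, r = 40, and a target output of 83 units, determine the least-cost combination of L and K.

L* = 16.6, K* = 0

The inputs are perfect substitutes, so the firm uses whichever has the lower cost per unit of output.
Cost per unit of output via L is 4.8; via K it is 40. L is cheaper.
Producing y = 83 with L alone: L = 16.6, K = 0.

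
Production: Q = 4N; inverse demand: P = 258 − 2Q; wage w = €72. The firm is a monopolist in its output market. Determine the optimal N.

Marginal revenue from the inverse demand is MR = 258 − 4Q.
The marginal product is MP_N = 4.
A monopolist hires until marginal revenue product equals the wage: MR·MP_N = w.
(258 − 16N)·4 = 72, so N = 15.

N* = 15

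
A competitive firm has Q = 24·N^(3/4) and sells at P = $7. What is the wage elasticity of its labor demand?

ε = -4

MP_N = (3/4)·24·N^(-1/4), so P·MP_N = w gives 126·N^(-1/4) = w.
Solving, N(w) = (126/w)^(4). This is a constant-elasticity form: N ∝ w^(−4), so ε = −4.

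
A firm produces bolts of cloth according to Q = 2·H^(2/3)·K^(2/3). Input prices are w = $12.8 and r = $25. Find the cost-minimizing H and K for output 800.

Cost minimization requires the marginal rate of technical substitution to equal the input-price ratio: MP_H/MP_K = w/r.
Here MP_H/MP_K = (2/3)·(K/H)/(2/3) = (K/H). Setting this equal to 12.8/25 = 0.512 gives K = 0.512H.
Substituting into Q = 800: 2·H^(2/3)·(0.512H)^(2/3) = 800.
Solving, H = 125 and K = 64.

H* = 125, K* = 64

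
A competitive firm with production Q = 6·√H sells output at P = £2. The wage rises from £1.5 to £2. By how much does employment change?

From P·MP_H = w with MP_H = 3·H^(-1/2), the labor demand is H(w) = (6/w)^(2).
At w = 1.5: H = 16. At w = 2: H = 9.
ΔH = 9 − 16 = -7.

ΔH = -7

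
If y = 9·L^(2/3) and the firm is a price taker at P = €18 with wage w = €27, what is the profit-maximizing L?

MP_L = (2/3)·9·L^(-1/3) = 6·L^(-1/3).
Profit maximization for a price taker requires P·MP_L = w: 18·6·L^(-1/3) = 27.
So L^(-1/3) = 0.25, which gives L = 64.

L* = 64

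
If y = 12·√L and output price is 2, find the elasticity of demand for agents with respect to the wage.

ε = -2

MP_L = (1/2)·12·L^(-1/2), so P·MP_L = w gives 12·L^(-1/2) = w.
Solving, L(w) = (12/w)^(2). This is a constant-elasticity form: L ∝ w^(−2), so ε = −2.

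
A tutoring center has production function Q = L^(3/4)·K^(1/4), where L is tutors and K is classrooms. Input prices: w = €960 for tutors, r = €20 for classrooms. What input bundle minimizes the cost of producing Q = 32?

L* = 16, K* = 256

Cost minimization requires the marginal rate of technical substitution to equal the input-price ratio: MP_L/MP_K = w/r.
Here MP_L/MP_K = (3/4)·(K/L)/(1/4) = 3·(K/L). Setting this equal to 960/20 = 48 gives K = 16L.
Substituting into Q = 32: L^(3/4)·(16L)^(1/4) = 32.
Solving, L = 16 and K = 256.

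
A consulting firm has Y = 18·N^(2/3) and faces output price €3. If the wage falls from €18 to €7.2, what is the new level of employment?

From P·MP_N = w with MP_N = 12·N^(-1/3), the labor demand is N(w) = (36/w)^(3).
At w = 18: N = 8. At w = 7.2: N = 125.

N* = 125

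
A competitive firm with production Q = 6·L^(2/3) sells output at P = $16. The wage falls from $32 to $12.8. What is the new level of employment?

L* = 125

From P·MP_L = w with MP_L = 4·L^(-1/3), the labor demand is L(w) = (64/w)^(3).
At w = 32: L = 8. At w = 12.8: L = 125.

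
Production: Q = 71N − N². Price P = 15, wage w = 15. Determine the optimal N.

The marginal product of N is MP_N = 71 − 2N.
A price-taking firm hires until the value of the marginal product equals the wage: P·MP_N = w, so 15·(71 − 2N) = 15.
Then 71 − 2N = 1, giving N = 35.

N* = 35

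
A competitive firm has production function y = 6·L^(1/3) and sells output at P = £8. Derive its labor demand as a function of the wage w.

L(w) = (16/w)^(3/2)

MP_L = (1/3)·6·L^(-2/3) = 2·L^(-2/3).
Setting P·MP_L = w: 16·L^(-2/3) = w.
Solving for L: L^(-2/3) = w/16, so L = (16/w)^(3/2).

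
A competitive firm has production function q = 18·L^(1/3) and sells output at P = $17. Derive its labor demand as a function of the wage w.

L(w) = (102/w)^(3/2)

MP_L = (1/3)·18·L^(-2/3) = 6·L^(-2/3).
Setting P·MP_L = w: 102·L^(-2/3) = w.
Solving for L: L^(-2/3) = w/102, so L = (102/w)^(3/2).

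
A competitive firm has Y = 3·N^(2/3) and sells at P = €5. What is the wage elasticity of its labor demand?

ε = -3

MP_N = (2/3)·3·N^(-1/3), so P·MP_N = w gives 10·N^(-1/3) = w.
Solving, N(w) = (10/w)^(3). This is a constant-elasticity form: N ∝ w^(−3), so ε = −3.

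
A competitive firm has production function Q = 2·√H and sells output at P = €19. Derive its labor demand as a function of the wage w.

MP_H = (1/2)·2·H^(-1/2) = H^(-1/2).
Setting P·MP_H = w: 19·H^(-1/2) = w.
Solving for H: H^(-1/2) = w/19, so H = (19/w)^(2).

H(w) = 361/w²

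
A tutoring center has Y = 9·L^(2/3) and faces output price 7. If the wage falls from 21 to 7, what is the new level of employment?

L* = 216

From P·MP_L = w with MP_L = 6·L^(-1/3), the labor demand is L(w) = (42/w)^(3).
At w = 21: L = 8. At w = 7: L = 216.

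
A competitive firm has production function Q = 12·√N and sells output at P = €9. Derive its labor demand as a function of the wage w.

MP_N = (1/2)·12·N^(-1/2) = 6·N^(-1/2).
Setting P·MP_N = w: 54·N^(-1/2) = w.
Solving for N: N^(-1/2) = w/54, so N = (54/w)^(2).

N(w) = 2916/w²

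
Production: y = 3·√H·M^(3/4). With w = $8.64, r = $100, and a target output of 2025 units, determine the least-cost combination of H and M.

Cost minimization requires the marginal rate of technical substitution to equal the input-price ratio: MP_H/MP_M = w/r.
Here MP_H/MP_M = (1/2)·(M/H)/(3/4) = (2/3)·(M/H). Setting this equal to 8.64/100 = 0.0864 gives M = 0.1296H.
Substituting into y = 2025: 3·H^(1/2)·(0.1296H)^(3/4) = 2025.
Solving, H = 625 and M = 81.

H* = 625, M* = 81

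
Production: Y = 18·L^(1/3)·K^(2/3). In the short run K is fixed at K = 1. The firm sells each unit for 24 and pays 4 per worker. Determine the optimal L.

L* = 216

With K = 1, MP_L = (1/3)·18·L^(-2/3)·1^(2/3) = 6·L^(-2/3).
Profit maximization for a price taker requires P·MP_L = w: 24·6·L^(-2/3) = 4.
So L^(-2/3) = 1/36, which gives L = 216.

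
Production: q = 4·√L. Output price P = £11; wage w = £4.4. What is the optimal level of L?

MP_L = (1/2)·4·L^(-1/2) = 2·L^(-1/2).
Profit maximization for a price taker requires P·MP_L = w: 11·2·L^(-1/2) = 4.4.
So L^(-1/2) = 0.2, which gives L = 25.

L* = 25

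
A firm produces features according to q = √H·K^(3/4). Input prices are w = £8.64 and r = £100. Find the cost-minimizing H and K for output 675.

Cost minimization requires the marginal rate of technical substitution to equal the input-price ratio: MP_H/MP_K = w/r.
Here MP_H/MP_K = (1/2)·(K/H)/(3/4) = (2/3)·(K/H). Setting this equal to 8.64/100 = 0.0864 gives K = 0.1296H.
Substituting into q = 675: H^(1/2)·(0.1296H)^(3/4) = 675.
Solving, H = 625 and K = 81.

H* = 625, K* = 81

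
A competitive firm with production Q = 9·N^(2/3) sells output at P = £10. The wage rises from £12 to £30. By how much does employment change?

ΔN = -117

From P·MP_N = w with MP_N = 6·N^(-1/3), the labor demand is N(w) = (60/w)^(3).
At w = 12: N = 125. At w = 30: N = 8.
ΔN = 8 − 125 = -117.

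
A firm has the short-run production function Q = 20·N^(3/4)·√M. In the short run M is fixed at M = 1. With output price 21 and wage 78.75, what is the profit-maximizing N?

With M = 1, MP_N = (3/4)·20·N^(-1/4)·1^(1/2) = 15·N^(-1/4).
Profit maximization for a price taker requires P·MP_N = w: 21·15·N^(-1/4) = 78.75.
So N^(-1/4) = 0.25, which gives N = 256.

N* = 256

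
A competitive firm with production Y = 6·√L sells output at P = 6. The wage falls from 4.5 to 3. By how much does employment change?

ΔL = 20

From P·MP_L = w with MP_L = 3·L^(-1/2), the labor demand is L(w) = (18/w)^(2).
At w = 4.5: L = 16. At w = 3: L = 36.
ΔL = 36 − 16 = 20.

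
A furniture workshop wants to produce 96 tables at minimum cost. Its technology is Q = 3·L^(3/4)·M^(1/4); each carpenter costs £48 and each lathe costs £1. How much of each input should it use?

L* = 16, M* = 256

Cost minimization requires the marginal rate of technical substitution to equal the input-price ratio: MP_L/MP_M = w/r.
Here MP_L/MP_M = (3/4)·(M/L)/(1/4) = 3·(M/L). Setting this equal to 48/1 = 48 gives M = 16L.
Substituting into Q = 96: 3·L^(3/4)·(16L)^(1/4) = 96.
Solving, L = 16 and M = 256.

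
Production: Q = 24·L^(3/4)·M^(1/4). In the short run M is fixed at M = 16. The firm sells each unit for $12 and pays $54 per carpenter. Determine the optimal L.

L* = 4096

With M = 16, MP_L = (3/4)·24·L^(-1/4)·16^(1/4) = 36·L^(-1/4).
Profit maximization for a price taker requires P·MP_L = w: 12·36·L^(-1/4) = 54.
So L^(-1/4) = 0.125, which gives L = 4096.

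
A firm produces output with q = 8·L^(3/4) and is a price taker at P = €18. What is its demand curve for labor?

L(w) = (108/w)^(4)

MP_L = (3/4)·8·L^(-1/4) = 6·L^(-1/4).
Setting P·MP_L = w: 108·L^(-1/4) = w.
Solving for L: L^(-1/4) = w/108, so L = (108/w)^(4).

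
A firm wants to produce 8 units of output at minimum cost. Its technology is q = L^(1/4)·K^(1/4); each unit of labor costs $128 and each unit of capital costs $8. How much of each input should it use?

L* = 16, K* = 256

Cost minimization requires the marginal rate of technical substitution to equal the input-price ratio: MP_L/MP_K = w/r.
Here MP_L/MP_K = (1/4)·(K/L)/(1/4) = (K/L). Setting this equal to 128/8 = 16 gives K = 16L.
Substituting into q = 8: L^(1/4)·(16L)^(1/4) = 8.
Solving, L = 16 and K = 256.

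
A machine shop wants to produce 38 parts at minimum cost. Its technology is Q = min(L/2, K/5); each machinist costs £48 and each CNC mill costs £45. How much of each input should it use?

With a fixed-proportions technology, the cost-minimizing bundle uses no slack in either input: L/2 = K/5 = Q.
So L = 2·38 = 76 and K = 5·38 = 190.

L* = 76, K* = 190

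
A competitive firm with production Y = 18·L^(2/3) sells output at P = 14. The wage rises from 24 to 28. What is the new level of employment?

From P·MP_L = w with MP_L = 12·L^(-1/3), the labor demand is L(w) = (168/w)^(3).
At w = 24: L = 343. At w = 28: L = 216.

L* = 216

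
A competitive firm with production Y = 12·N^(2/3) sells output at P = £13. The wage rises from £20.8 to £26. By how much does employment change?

From P·MP_N = w with MP_N = 8·N^(-1/3), the labor demand is N(w) = (104/w)^(3).
At w = 20.8: N = 125. At w = 26: N = 64.
ΔN = 64 − 125 = -61.

ΔN = -61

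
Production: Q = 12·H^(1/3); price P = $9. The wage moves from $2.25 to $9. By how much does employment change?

ΔH = -56

From P·MP_H = w with MP_H = 4·H^(-2/3), the labor demand is H(w) = (36/w)^(3/2).
At w = 2.25: H = 64. At w = 9: H = 8.
ΔH = 8 − 64 = -56.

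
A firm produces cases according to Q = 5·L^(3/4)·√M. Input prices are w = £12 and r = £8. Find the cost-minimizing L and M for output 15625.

L* = 625, M* = 625

Cost minimization requires the marginal rate of technical substitution to equal the input-price ratio: MP_L/MP_M = w/r.
Here MP_L/MP_M = (3/4)·(M/L)/(1/2) = 1.5·(M/L). Setting this equal to 12/8 = 1.5 gives M = L.
Substituting into Q = 15625: 5·L^(3/4)·(L)^(1/2) = 15625.
Solving, L = 625 and M = 625.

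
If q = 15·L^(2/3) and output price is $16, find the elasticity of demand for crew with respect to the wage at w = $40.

ε = -3

MP_L = (2/3)·15·L^(-1/3), so P·MP_L = w gives 160·L^(-1/3) = w.
Solving, L(w) = (160/w)^(3). This is a constant-elasticity form: L ∝ w^(−3), so ε = −3.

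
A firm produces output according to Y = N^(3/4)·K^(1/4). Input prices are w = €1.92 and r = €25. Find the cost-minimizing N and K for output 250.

Cost minimization requires the marginal rate of technical substitution to equal the input-price ratio: MP_N/MP_K = w/r.
Here MP_N/MP_K = (3/4)·(K/N)/(1/4) = 3·(K/N). Setting this equal to 1.92/25 = 0.0768 gives K = 0.0256N.
Substituting into Y = 250: N^(3/4)·(0.0256N)^(1/4) = 250.
Solving, N = 625 and K = 16.

N* = 625, K* = 16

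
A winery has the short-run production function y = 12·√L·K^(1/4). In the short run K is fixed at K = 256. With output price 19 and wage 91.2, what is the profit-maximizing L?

L* = 25

With K = 256, MP_L = (1/2)·12·L^(-1/2)·256^(1/4) = 24·L^(-1/2).
Profit maximization for a price taker requires P·MP_L = w: 19·24·L^(-1/2) = 91.2.
So L^(-1/2) = 0.2, which gives L = 25.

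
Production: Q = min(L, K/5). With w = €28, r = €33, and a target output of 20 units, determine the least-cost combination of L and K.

L* = 20, K* = 100

With a fixed-proportions technology, the cost-minimizing bundle uses no slack in either input: L = K/5 = Q.
So L = 20 and K = 5·20 = 100.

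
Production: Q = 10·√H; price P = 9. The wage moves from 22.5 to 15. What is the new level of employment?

H* = 9

From P·MP_H = w with MP_H = 5·H^(-1/2), the labor demand is H(w) = (45/w)^(2).
At w = 22.5: H = 4. At w = 15: H = 9.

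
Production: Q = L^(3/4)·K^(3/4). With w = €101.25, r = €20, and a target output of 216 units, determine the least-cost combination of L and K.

Cost minimization requires the marginal rate of technical substitution to equal the input-price ratio: MP_L/MP_K = w/r.
Here MP_L/MP_K = (3/4)·(K/L)/(3/4) = (K/L). Setting this equal to 101.25/20 = 5.0625 gives K = 5.0625L.
Substituting into Q = 216: L^(3/4)·(5.0625L)^(3/4) = 216.
Solving, L = 16 and K = 81.

L* = 16, K* = 81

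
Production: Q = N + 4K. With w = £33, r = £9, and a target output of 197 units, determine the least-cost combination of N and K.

N* = 0, K* = 49.25

The inputs are perfect substitutes, so the firm uses whichever has the lower cost per unit of output.
Cost per unit of output via N is 33; via K it is 2.25. K is cheaper.
Producing Q = 197 with K alone: N = 0, K = 49.25.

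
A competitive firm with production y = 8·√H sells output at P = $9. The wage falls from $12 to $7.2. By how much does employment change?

From P·MP_H = w with MP_H = 4·H^(-1/2), the labor demand is H(w) = (36/w)^(2).
At w = 12: H = 9. At w = 7.2: H = 25.
ΔH = 25 − 9 = 16.

ΔH = 16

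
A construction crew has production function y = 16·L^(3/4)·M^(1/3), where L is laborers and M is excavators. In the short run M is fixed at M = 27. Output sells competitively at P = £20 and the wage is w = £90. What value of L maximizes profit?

With M = 27, MP_L = (3/4)·16·L^(-1/4)·27^(1/3) = 36·L^(-1/4).
Profit maximization for a price taker requires P·MP_L = w: 20·36·L^(-1/4) = 90.
So L^(-1/4) = 0.125, which gives L = 4096.

L* = 4096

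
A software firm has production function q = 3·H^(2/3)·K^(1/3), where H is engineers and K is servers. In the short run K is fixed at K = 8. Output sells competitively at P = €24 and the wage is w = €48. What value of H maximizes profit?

With K = 8, MP_H = (2/3)·3·H^(-1/3)·8^(1/3) = 4·H^(-1/3).
Profit maximization for a price taker requires P·MP_H = w: 24·4·H^(-1/3) = 48.
So H^(-1/3) = 0.5, which gives H = 8.

H* = 8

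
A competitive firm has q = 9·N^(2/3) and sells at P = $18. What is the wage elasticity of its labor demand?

MP_N = (2/3)·9·N^(-1/3), so P·MP_N = w gives 108·N^(-1/3) = w.
Solving, N(w) = (108/w)^(3). This is a constant-elasticity form: N ∝ w^(−3), so ε = −3.

ε = -3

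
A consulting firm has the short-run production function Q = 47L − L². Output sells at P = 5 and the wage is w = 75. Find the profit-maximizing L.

The marginal product of L is MP_L = 47 − 2L.
A price-taking firm hires until the value of the marginal product equals the wage: P·MP_L = w, so 5·(47 − 2L) = 75.
Then 47 − 2L = 15, giving L = 16.

L* = 16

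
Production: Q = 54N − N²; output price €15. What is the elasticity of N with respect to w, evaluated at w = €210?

From P·MP_N = w with MP_N = 54 − 2N, labor demand is N(w) = (54 − w/15)/2.
dN/dw = −1/(30) = -1/30.
At w = 210, N = 20, so ε = (dN/dw)·(w/N) = (-1/30)·(210/20) = -0.35.

ε = -0.35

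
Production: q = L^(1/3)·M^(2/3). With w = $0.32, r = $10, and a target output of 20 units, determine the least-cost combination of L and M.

Cost minimization requires the marginal rate of technical substitution to equal the input-price ratio: MP_L/MP_M = w/r.
Here MP_L/MP_M = (1/3)·(M/L)/(2/3) = 0.5·(M/L). Setting this equal to 0.32/10 = 0.032 gives M = 0.064L.
Substituting into q = 20: L^(1/3)·(0.064L)^(2/3) = 20.
Solving, L = 125 and M = 8.

L* = 125, M* = 8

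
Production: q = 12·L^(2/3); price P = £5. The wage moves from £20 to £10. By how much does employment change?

From P·MP_L = w with MP_L = 8·L^(-1/3), the labor demand is L(w) = (40/w)^(3).
At w = 20: L = 8. At w = 10: L = 64.
ΔL = 64 − 8 = 56.

ΔL = 56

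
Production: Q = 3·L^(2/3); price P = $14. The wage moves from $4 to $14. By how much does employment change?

From P·MP_L = w with MP_L = 2·L^(-1/3), the labor demand is L(w) = (28/w)^(3).
At w = 4: L = 343. At w = 14: L = 8.
ΔL = 8 − 343 = -335.

ΔL = -335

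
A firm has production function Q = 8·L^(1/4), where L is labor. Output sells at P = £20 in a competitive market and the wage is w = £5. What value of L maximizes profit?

L* = 16

MP_L = (1/4)·8·L^(-3/4) = 2·L^(-3/4).
Profit maximization for a price taker requires P·MP_L = w: 20·2·L^(-3/4) = 5.
So L^(-3/4) = 0.125, which gives L = 16.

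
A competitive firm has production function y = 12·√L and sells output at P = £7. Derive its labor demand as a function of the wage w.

MP_L = (1/2)·12·L^(-1/2) = 6·L^(-1/2).
Setting P·MP_L = w: 42·L^(-1/2) = w.
Solving for L: L^(-1/2) = w/42, so L = (42/w)^(2).

L(w) = 1764/w²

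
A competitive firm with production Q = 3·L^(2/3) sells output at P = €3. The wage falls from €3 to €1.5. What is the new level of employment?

L* = 64

From P·MP_L = w with MP_L = 2·L^(-1/3), the labor demand is L(w) = (6/w)^(3).
At w = 3: L = 8. At w = 1.5: L = 64.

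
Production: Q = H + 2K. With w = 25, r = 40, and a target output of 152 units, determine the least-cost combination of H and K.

H* = 0, K* = 76

The inputs are perfect substitutes, so the firm uses whichever has the lower cost per unit of output.
Cost per unit of output via H is 25; via K it is 20. K is cheaper.
Producing Q = 152 with K alone: H = 0, K = 76.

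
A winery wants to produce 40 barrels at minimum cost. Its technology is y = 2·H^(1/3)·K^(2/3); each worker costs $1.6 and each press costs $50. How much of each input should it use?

H* = 125, K* = 8

Cost minimization requires the marginal rate of technical substitution to equal the input-price ratio: MP_H/MP_K = w/r.
Here MP_H/MP_K = (1/3)·(K/H)/(2/3) = 0.5·(K/H). Setting this equal to 1.6/50 = 0.032 gives K = 0.064H.
Substituting into y = 40: 2·H^(1/3)·(0.064H)^(2/3) = 40.
Solving, H = 125 and K = 8.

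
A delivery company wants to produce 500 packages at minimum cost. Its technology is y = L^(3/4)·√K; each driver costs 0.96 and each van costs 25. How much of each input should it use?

Cost minimization requires the marginal rate of technical substitution to equal the input-price ratio: MP_L/MP_K = w/r.
Here MP_L/MP_K = (3/4)·(K/L)/(1/2) = 1.5·(K/L). Setting this equal to 0.96/25 = 0.0384 gives K = 0.0256L.
Substituting into y = 500: L^(3/4)·(0.0256L)^(1/2) = 500.
Solving, L = 625 and K = 16.

L* = 625, K* = 16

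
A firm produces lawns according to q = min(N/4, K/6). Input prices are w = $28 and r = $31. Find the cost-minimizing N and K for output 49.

N* = 196, K* = 294

With a fixed-proportions technology, the cost-minimizing bundle uses no slack in either input: N/4 = K/6 = q.
So N = 4·49 = 196 and K = 6·49 = 294.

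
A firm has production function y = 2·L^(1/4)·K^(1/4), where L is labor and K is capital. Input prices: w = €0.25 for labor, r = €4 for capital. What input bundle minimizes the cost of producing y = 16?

Cost minimization requires the marginal rate of technical substitution to equal the input-price ratio: MP_L/MP_K = w/r.
Here MP_L/MP_K = (1/4)·(K/L)/(1/4) = (K/L). Setting this equal to 0.25/4 = 0.0625 gives K = 0.0625L.
Substituting into y = 16: 2·L^(1/4)·(0.0625L)^(1/4) = 16.
Solving, L = 256 and K = 16.

L* = 256, K* = 16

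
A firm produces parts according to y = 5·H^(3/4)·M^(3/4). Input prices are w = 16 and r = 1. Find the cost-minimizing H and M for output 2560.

Cost minimization requires the marginal rate of technical substitution to equal the input-price ratio: MP_H/MP_M = w/r.
Here MP_H/MP_M = (3/4)·(M/H)/(3/4) = (M/H). Setting this equal to 16/1 = 16 gives M = 16H.
Substituting into y = 2560: 5·H^(3/4)·(16H)^(3/4) = 2560.
Solving, H = 16 and M = 256.

H* = 16, M* = 256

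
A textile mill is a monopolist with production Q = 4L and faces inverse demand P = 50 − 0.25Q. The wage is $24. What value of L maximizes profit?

Marginal revenue from the inverse demand is MR = 50 − 0.5Q.
The marginal product is MP_L = 4.
A monopolist hires until marginal revenue product equals the wage: MR·MP_L = w.
(50 − 2L)·4 = 24, so L = 22.

L* = 22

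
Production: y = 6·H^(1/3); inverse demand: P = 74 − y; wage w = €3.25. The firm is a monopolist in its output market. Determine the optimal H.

Marginal revenue from the inverse demand is MR = 74 − 2y.
The marginal product is MP_H = 2·H^(-2/3).
A monopolist hires until marginal revenue product equals the wage: MR·MP_H = w.
At H, y = 6·H^(1/3). Substituting and solving: (74 − 12·H^(1/3))·2·H^(-2/3) = 3.25 gives H = 64.

H* = 64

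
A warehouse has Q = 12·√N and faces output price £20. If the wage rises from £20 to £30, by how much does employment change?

ΔN = -20

From P·MP_N = w with MP_N = 6·N^(-1/2), the labor demand is N(w) = (120/w)^(2).
At w = 20: N = 36. At w = 30: N = 16.
ΔN = 16 − 36 = -20.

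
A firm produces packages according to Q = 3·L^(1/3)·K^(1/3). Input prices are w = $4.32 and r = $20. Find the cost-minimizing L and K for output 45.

Cost minimization requires the marginal rate of technical substitution to equal the input-price ratio: MP_L/MP_K = w/r.
Here MP_L/MP_K = (1/3)·(K/L)/(1/3) = (K/L). Setting this equal to 4.32/20 = 0.216 gives K = 0.216L.
Substituting into Q = 45: 3·L^(1/3)·(0.216L)^(1/3) = 45.
Solving, L = 125 and K = 27.

L* = 125, K* = 27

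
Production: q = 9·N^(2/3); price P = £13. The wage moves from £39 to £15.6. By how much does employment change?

ΔN = 117

From P·MP_N = w with MP_N = 6·N^(-1/3), the labor demand is N(w) = (78/w)^(3).
At w = 39: N = 8. At w = 15.6: N = 125.
ΔN = 125 − 8 = 117.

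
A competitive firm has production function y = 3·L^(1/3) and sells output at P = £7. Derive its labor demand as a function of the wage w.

MP_L = (1/3)·3·L^(-2/3) = L^(-2/3).
Setting P·MP_L = w: 7·L^(-2/3) = w.
Solving for L: L^(-2/3) = w/7, so L = (7/w)^(3/2).

L(w) = (7/w)^(3/2)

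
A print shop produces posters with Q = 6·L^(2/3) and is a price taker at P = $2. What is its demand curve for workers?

MP_L = (2/3)·6·L^(-1/3) = 4·L^(-1/3).
Setting P·MP_L = w: 8·L^(-1/3) = w.
Solving for L: L^(-1/3) = w/8, so L = (8/w)^(3).

L(w) = 512/w³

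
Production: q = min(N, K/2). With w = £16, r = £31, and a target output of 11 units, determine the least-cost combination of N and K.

N* = 11, K* = 22

With a fixed-proportions technology, the cost-minimizing bundle uses no slack in either input: N = K/2 = q.
So N = 11 and K = 2·11 = 22.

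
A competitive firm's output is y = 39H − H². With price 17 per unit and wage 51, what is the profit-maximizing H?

The marginal product of H is MP_H = 39 − 2H.
A price-taking firm hires until the value of the marginal product equals the wage: P·MP_H = w, so 17·(39 − 2H) = 51.
Then 39 − 2H = 3, giving H = 18.

H* = 18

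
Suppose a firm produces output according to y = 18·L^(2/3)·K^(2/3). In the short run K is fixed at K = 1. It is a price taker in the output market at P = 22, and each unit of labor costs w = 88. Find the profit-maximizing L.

L* = 27

With K = 1, MP_L = (2/3)·18·L^(-1/3)·1^(2/3) = 12·L^(-1/3).
Profit maximization for a price taker requires P·MP_L = w: 22·12·L^(-1/3) = 88.
So L^(-1/3) = 1/3, which gives L = 27.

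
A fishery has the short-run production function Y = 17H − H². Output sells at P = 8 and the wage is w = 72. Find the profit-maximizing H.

The marginal product of H is MP_H = 17 − 2H.
A price-taking firm hires until the value of the marginal product equals the wage: P·MP_H = w, so 8·(17 − 2H) = 72.
Then 17 − 2H = 9, giving H = 4.

H* = 4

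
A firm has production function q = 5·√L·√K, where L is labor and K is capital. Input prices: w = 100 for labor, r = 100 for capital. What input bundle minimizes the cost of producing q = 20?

L* = 4, K* = 4

Cost minimization requires the marginal rate of technical substitution to equal the input-price ratio: MP_L/MP_K = w/r.
Here MP_L/MP_K = (1/2)·(K/L)/(1/2) = (K/L). Setting this equal to 100/100 = 1 gives K = L.
Substituting into q = 20: 5·L^(1/2)·(L)^(1/2) = 20.
Solving, L = 4 and K = 4.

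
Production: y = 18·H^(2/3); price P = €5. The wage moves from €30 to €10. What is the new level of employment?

H* = 216

From P·MP_H = w with MP_H = 12·H^(-1/3), the labor demand is H(w) = (60/w)^(3).
At w = 30: H = 8. At w = 10: H = 216.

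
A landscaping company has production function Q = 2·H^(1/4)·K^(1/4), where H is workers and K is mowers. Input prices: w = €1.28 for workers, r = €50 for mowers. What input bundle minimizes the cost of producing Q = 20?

H* = 625, K* = 16

Cost minimization requires the marginal rate of technical substitution to equal the input-price ratio: MP_H/MP_K = w/r.
Here MP_H/MP_K = (1/4)·(K/H)/(1/4) = (K/H). Setting this equal to 1.28/50 = 0.0256 gives K = 0.0256H.
Substituting into Q = 20: 2·H^(1/4)·(0.0256H)^(1/4) = 20.
Solving, H = 625 and K = 16.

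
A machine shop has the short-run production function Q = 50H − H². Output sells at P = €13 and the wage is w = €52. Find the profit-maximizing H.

H* = 23

The marginal product of H is MP_H = 50 − 2H.
A price-taking firm hires until the value of the marginal product equals the wage: P·MP_H = w, so 13·(50 − 2H) = 52.
Then 50 − 2H = 4, giving H = 23.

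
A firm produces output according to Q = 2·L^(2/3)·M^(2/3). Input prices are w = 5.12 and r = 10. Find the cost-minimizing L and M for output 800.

L* = 125, M* = 64

Cost minimization requires the marginal rate of technical substitution to equal the input-price ratio: MP_L/MP_M = w/r.
Here MP_L/MP_M = (2/3)·(M/L)/(2/3) = (M/L). Setting this equal to 5.12/10 = 0.512 gives M = 0.512L.
Substituting into Q = 800: 2·L^(2/3)·(0.512L)^(2/3) = 800.
Solving, L = 125 and M = 64.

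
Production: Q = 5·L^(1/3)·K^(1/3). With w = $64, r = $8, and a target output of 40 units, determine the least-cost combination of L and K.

L* = 8, K* = 64

Cost minimization requires the marginal rate of technical substitution to equal the input-price ratio: MP_L/MP_K = w/r.
Here MP_L/MP_K = (1/3)·(K/L)/(1/3) = (K/L). Setting this equal to 64/8 = 8 gives K = 8L.
Substituting into Q = 40: 5·L^(1/3)·(8L)^(1/3) = 40.
Solving, L = 8 and K = 64.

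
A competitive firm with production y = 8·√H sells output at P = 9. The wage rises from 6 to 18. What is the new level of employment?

From P·MP_H = w with MP_H = 4·H^(-1/2), the labor demand is H(w) = (36/w)^(2).
At w = 6: H = 36. At w = 18: H = 4.

H* = 4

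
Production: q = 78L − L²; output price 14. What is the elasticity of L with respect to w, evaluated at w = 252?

From P·MP_L = w with MP_L = 78 − 2L, labor demand is L(w) = (78 − w/14)/2.
dL/dw = −1/(28) = -1/28.
At w = 252, L = 30, so ε = (dL/dw)·(w/L) = (-1/28)·(252/30) = -0.3.

ε = -0.3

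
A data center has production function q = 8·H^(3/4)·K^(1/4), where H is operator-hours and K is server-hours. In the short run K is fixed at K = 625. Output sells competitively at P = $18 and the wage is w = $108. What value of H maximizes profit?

With K = 625, MP_H = (3/4)·8·H^(-1/4)·625^(1/4) = 30·H^(-1/4).
Profit maximization for a price taker requires P·MP_H = w: 18·30·H^(-1/4) = 108.
So H^(-1/4) = 0.2, which gives H = 625.

H* = 625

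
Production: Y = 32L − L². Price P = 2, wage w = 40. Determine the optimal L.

L* = 6

The marginal product of L is MP_L = 32 − 2L.
A price-taking firm hires until the value of the marginal product equals the wage: P·MP_L = w, so 2·(32 − 2L) = 40.
Then 32 − 2L = 20, giving L = 6.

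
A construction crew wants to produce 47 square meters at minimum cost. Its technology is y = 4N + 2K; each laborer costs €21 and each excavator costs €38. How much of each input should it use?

N* = 11.75, K* = 0

The inputs are perfect substitutes, so the firm uses whichever has the lower cost per unit of output.
Cost per unit of output via N is w/4 = 5.25; via K it is r/2 = 19. N is cheaper.
Producing y = 47 with N alone: N = 11.75, K = 0.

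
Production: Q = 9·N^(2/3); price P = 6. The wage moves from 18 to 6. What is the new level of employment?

From P·MP_N = w with MP_N = 6·N^(-1/3), the labor demand is N(w) = (36/w)^(3).
At w = 18: N = 8. At w = 6: N = 216.

N* = 216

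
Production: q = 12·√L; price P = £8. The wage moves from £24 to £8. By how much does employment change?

ΔL = 32

From P·MP_L = w with MP_L = 6·L^(-1/2), the labor demand is L(w) = (48/w)^(2).
At w = 24: L = 4. At w = 8: L = 36.
ΔL = 36 − 4 = 32.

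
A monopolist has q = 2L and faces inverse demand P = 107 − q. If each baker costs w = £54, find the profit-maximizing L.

L* = 20

Marginal revenue from the inverse demand is MR = 107 − 2q.
The marginal product is MP_L = 2.
A monopolist hires until marginal revenue product equals the wage: MR·MP_L = w.
(107 − 4L)·2 = 54, so L = 20.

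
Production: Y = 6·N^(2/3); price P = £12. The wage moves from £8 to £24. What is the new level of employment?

From P·MP_N = w with MP_N = 4·N^(-1/3), the labor demand is N(w) = (48/w)^(3).
At w = 8: N = 216. At w = 24: N = 8.

N* = 8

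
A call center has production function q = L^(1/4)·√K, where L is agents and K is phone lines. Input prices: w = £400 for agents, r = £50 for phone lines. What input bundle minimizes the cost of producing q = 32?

L* = 16, K* = 256

Cost minimization requires the marginal rate of technical substitution to equal the input-price ratio: MP_L/MP_K = w/r.
Here MP_L/MP_K = (1/4)·(K/L)/(1/2) = 0.5·(K/L). Setting this equal to 400/50 = 8 gives K = 16L.
Substituting into q = 32: L^(1/4)·(16L)^(1/2) = 32.
Solving, L = 16 and K = 256.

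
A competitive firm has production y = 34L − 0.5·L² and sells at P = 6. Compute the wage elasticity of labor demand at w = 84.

From P·MP_L = w with MP_L = 34 − L, labor demand is L(w) = 34 − w/6.
dL/dw = −1/(6) = -1/6.
At w = 84, L = 20, so ε = (dL/dw)·(w/L) = (-1/6)·(84/20) = -0.7.

ε = -0.7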